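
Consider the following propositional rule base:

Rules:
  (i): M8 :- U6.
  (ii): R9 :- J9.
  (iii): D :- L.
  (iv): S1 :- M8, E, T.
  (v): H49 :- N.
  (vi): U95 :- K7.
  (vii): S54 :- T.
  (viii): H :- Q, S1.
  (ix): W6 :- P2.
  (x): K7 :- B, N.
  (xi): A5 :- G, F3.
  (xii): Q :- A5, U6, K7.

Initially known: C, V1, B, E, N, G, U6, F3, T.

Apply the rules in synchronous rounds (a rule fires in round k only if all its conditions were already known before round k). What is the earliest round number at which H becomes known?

Round 1 — (i), (v), (vii), (x), (xi), derive M8, H49, S54, K7, A5.
Round 2 — (iv), (vi), (xii), derive S1, U95, Q.
Round 3 — (viii), derive H.
H first appears in round 3.

3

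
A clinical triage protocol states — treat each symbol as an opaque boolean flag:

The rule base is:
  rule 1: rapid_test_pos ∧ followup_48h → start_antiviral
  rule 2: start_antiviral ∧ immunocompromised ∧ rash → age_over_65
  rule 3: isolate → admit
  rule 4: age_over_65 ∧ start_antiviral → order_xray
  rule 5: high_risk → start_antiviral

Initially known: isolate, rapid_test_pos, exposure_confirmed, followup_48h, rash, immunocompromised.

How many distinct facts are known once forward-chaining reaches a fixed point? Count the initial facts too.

Round 1: rule 1 [rapid_test_pos ∧ followup_48h → start_antiviral]; rule 3 [isolate → admit]. New: start_antiviral, admit.
Round 2: rule 2 [start_antiviral ∧ immunocompromised ∧ rash → age_over_65]. New: age_over_65.
Round 3: rule 4 [age_over_65 ∧ start_antiviral → order_xray]. New: order_xray.
Closure: {admit, age_over_65, exposure_confirmed, followup_48h, immunocompromised, isolate, order_xray, rapid_test_pos, rash, start_antiviral} — 10 facts.

10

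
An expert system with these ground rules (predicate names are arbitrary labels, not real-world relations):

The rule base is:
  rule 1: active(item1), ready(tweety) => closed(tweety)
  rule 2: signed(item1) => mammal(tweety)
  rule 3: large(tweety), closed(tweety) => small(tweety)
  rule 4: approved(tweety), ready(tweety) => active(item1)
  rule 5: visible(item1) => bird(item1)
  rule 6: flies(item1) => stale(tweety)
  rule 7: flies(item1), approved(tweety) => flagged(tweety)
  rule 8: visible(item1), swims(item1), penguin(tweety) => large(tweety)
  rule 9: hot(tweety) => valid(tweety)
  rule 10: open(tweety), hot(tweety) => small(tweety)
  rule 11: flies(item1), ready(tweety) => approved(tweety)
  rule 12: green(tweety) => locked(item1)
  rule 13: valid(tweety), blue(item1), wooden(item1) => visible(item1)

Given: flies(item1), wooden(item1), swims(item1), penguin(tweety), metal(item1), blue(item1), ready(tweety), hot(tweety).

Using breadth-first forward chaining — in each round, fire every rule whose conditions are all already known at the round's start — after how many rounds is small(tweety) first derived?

4

Round 1 fires rule 6, rule 9, rule 11, giving stale(tweety), valid(tweety), approved(tweety).
Round 2 fires rule 4, rule 7, rule 13, giving active(item1), flagged(tweety), visible(item1).
Round 3 fires rule 1, rule 5, rule 8, giving closed(tweety), bird(item1), large(tweety).
Round 4 fires rule 3, giving small(tweety).
small(tweety) first appears in round 4.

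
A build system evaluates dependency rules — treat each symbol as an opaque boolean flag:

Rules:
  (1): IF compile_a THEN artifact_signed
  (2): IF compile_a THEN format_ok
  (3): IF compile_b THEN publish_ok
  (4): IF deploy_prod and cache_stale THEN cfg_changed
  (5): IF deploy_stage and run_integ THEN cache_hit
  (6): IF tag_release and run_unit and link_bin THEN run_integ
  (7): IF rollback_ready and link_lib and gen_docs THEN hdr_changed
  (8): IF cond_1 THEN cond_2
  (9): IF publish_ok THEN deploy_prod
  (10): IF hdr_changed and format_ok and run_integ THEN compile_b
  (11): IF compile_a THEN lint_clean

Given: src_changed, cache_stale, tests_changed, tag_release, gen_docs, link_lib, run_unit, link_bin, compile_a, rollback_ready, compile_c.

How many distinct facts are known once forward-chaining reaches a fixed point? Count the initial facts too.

20

[1] (1) [IF compile_a THEN artifact_signed]; (2) [IF compile_a THEN format_ok]; (6) [IF tag_release and run_unit and link_bin THEN run_integ]; (7) [IF rollback_ready and link_lib and gen_docs THEN hdr_changed]; (11) [IF compile_a THEN lint_clean]. ⇒ new: artifact_signed, format_ok, run_integ, hdr_changed, lint_clean.
[2] (10) [IF hdr_changed and format_ok and run_integ THEN compile_b]. ⇒ new: compile_b.
[3] (3) [IF compile_b THEN publish_ok]. ⇒ new: publish_ok.
[4] (9) [IF publish_ok THEN deploy_prod]. ⇒ new: deploy_prod.
[5] (4) [IF deploy_prod and cache_stale THEN cfg_changed]. ⇒ new: cfg_changed.
Closure: {artifact_signed, cache_stale, cfg_changed, compile_a, compile_b, compile_c, deploy_prod, format_ok, gen_docs, hdr_changed, link_bin, link_lib, lint_clean, publish_ok, rollback_ready, run_integ, run_unit, src_changed, tag_release, tests_changed} — 20 facts.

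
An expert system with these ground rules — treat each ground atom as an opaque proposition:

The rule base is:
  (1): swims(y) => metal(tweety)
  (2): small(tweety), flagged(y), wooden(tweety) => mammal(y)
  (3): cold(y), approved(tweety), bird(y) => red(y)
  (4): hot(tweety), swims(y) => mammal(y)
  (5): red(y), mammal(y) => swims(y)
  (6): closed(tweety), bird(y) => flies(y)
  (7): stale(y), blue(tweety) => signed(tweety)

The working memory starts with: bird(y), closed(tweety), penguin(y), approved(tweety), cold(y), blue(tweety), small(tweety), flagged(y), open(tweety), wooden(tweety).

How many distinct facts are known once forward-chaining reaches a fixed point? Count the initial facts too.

15

Round 1: (2) [small(tweety), flagged(y), wooden(tweety) => mammal(y)]; (3) [cold(y), approved(tweety), bird(y) => red(y)]; (6) [closed(tweety), bird(y) => flies(y)]. New: mammal(y), red(y), flies(y).
Round 2: (5) [red(y), mammal(y) => swims(y)]. New: swims(y).
Round 3: (1) [swims(y) => metal(tweety)]. New: metal(tweety).
Closure: {approved(tweety), bird(y), blue(tweety), closed(tweety), cold(y), flagged(y), flies(y), mammal(y), metal(tweety), open(tweety), penguin(y), red(y), small(tweety), swims(y), wooden(tweety)} — 15 facts.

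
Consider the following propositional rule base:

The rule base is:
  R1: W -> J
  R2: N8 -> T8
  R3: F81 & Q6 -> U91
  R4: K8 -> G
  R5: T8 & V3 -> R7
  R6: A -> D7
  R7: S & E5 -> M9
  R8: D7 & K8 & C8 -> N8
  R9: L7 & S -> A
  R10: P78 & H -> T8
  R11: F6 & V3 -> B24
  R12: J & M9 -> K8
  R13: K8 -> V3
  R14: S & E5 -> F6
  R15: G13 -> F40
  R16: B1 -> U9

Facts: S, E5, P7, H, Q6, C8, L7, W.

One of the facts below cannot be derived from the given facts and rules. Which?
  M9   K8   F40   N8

F40

Round 1: R1 [W -> J]; R7 [S & E5 -> M9]; R9 [L7 & S -> A]; R14 [S & E5 -> F6]. Adds J, M9, A, F6.
Round 2: R6 [A -> D7]; R12 [J & M9 -> K8]. Adds D7, K8.
Round 3: R4 [K8 -> G]; R8 [D7 & K8 & C8 -> N8]; R13 [K8 -> V3]. Adds G, N8, V3.
Round 4: R2 [N8 -> T8]; R11 [F6 & V3 -> B24]. Adds T8, B24.
Round 5: R5 [T8 & V3 -> R7]. Adds R7.
Derived: M9 (round 1), K8 (round 2), N8 (round 3). F40 never appears in any round.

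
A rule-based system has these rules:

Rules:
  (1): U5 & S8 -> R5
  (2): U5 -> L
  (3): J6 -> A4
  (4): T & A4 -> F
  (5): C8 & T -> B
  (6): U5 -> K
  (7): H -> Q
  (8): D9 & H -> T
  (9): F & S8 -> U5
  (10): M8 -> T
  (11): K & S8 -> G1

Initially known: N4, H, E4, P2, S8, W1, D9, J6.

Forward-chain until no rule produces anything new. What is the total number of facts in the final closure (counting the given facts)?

[1] (3) [J6 -> A4]; (7) [H -> Q]; (8) [D9 & H -> T]. ⇒ new: A4, Q, T.
[2] (4) [T & A4 -> F]. ⇒ new: F.
[3] (9) [F & S8 -> U5]. ⇒ new: U5.
[4] (1) [U5 & S8 -> R5]; (2) [U5 -> L]; (6) [U5 -> K]. ⇒ new: R5, L, K.
[5] (11) [K & S8 -> G1]. ⇒ new: G1.
Closure: {A4, D9, E4, F, G1, H, J6, K, L, N4, P2, Q, R5, S8, T, U5, W1} — 17 facts.

17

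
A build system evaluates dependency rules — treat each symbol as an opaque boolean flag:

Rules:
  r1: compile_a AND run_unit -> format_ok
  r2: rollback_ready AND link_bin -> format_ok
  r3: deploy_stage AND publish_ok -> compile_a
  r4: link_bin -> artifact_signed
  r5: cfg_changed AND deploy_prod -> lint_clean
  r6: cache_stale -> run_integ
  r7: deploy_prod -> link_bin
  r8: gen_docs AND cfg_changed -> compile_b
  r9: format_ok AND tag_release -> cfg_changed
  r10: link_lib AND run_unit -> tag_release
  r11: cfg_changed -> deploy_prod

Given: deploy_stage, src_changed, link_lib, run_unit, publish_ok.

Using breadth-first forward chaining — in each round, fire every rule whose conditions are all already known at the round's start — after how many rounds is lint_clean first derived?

5

[1] r3 [deploy_stage AND publish_ok -> compile_a]; r10 [link_lib AND run_unit -> tag_release]. ⇒ new: compile_a, tag_release.
[2] r1 [compile_a AND run_unit -> format_ok]. ⇒ new: format_ok.
[3] r9 [format_ok AND tag_release -> cfg_changed]. ⇒ new: cfg_changed.
[4] r11 [cfg_changed -> deploy_prod]. ⇒ new: deploy_prod.
[5] r5 [cfg_changed AND deploy_prod -> lint_clean]; r7 [deploy_prod -> link_bin]. ⇒ new: lint_clean, link_bin.
lint_clean first appears in round 5.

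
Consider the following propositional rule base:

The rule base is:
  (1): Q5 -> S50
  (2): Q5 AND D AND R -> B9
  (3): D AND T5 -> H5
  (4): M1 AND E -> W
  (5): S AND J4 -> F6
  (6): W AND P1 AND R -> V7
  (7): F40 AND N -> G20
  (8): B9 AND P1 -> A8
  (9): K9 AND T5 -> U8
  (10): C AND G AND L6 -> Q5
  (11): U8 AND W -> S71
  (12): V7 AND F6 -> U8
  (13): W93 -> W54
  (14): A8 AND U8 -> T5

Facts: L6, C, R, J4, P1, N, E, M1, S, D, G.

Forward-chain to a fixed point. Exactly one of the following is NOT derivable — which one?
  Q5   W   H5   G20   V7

G20

Round 1: (4) [M1 AND E -> W]; (5) [S AND J4 -> F6]; (10) [C AND G AND L6 -> Q5]. Adds W, F6, Q5.
Round 2: (1) [Q5 -> S50]; (2) [Q5 AND D AND R -> B9]; (6) [W AND P1 AND R -> V7]. Adds S50, B9, V7.
Round 3: (8) [B9 AND P1 -> A8]; (12) [V7 AND F6 -> U8]. Adds A8, U8.
Round 4: (11) [U8 AND W -> S71]; (14) [A8 AND U8 -> T5]. Adds S71, T5.
Round 5: (3) [D AND T5 -> H5]. Adds H5.
Derived: H5 (round 5), W (round 1), Q5 (round 1), V7 (round 2). G20 never appears in any round.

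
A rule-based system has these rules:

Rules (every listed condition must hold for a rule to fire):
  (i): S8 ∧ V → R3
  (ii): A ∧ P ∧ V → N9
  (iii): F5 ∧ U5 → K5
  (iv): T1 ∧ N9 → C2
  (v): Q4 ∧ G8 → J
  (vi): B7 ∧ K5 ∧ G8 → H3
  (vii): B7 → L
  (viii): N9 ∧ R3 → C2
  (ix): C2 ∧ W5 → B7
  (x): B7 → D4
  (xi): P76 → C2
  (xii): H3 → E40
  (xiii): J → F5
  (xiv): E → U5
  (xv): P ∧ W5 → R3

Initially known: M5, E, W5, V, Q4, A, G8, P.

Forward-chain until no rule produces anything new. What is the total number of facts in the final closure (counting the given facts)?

Round 1: (ii) [A ∧ P ∧ V → N9]; (v) [Q4 ∧ G8 → J]; (xiv) [E → U5]; (xv) [P ∧ W5 → R3]. New: N9, J, U5, R3.
Round 2: (viii) [N9 ∧ R3 → C2]; (xiii) [J → F5]. New: C2, F5.
Round 3: (iii) [F5 ∧ U5 → K5]; (ix) [C2 ∧ W5 → B7]. New: K5, B7.
Round 4: (vi) [B7 ∧ K5 ∧ G8 → H3]; (vii) [B7 → L]; (x) [B7 → D4]. New: H3, L, D4.
Round 5: (xii) [H3 → E40]. New: E40.
Closure: {A, B7, C2, D4, E, E40, F5, G8, H3, J, K5, L, M5, N9, P, Q4, R3, U5, V, W5} — 20 facts.

20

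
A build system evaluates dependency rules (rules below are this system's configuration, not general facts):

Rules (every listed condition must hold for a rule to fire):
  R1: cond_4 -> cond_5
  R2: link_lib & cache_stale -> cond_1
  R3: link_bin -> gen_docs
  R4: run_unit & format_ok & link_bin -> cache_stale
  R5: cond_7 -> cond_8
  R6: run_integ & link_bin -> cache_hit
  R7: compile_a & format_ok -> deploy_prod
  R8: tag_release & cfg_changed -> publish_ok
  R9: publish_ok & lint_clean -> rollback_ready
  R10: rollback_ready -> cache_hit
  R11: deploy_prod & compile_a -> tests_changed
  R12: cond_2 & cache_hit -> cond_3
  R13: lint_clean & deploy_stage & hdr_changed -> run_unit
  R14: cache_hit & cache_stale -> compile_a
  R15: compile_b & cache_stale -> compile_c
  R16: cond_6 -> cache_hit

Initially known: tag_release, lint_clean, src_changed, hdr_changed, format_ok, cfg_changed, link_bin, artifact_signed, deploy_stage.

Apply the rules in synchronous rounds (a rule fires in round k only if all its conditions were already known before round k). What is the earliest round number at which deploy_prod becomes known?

5

Round 1 — R3, R8, R13, derive gen_docs, publish_ok, run_unit.
Round 2 — R4, R9, derive cache_stale, rollback_ready.
Round 3 — R10, derive cache_hit.
Round 4 — R14, derive compile_a.
Round 5 — R7, derive deploy_prod.
deploy_prod first appears in round 5.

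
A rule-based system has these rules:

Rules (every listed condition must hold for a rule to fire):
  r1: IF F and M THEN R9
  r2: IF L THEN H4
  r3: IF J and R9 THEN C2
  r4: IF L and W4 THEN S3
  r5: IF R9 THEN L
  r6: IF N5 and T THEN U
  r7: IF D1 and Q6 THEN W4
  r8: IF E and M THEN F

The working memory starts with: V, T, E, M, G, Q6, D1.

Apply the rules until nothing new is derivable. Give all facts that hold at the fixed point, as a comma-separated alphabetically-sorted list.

Round 1 — r7, r8, derive W4, F.
Round 2 — r1, derive R9.
Round 3 — r5, derive L.
Round 4 — r2, r4, derive H4, S3.

D1, E, F, G, H4, L, M, Q6, R9, S3, T, V, W4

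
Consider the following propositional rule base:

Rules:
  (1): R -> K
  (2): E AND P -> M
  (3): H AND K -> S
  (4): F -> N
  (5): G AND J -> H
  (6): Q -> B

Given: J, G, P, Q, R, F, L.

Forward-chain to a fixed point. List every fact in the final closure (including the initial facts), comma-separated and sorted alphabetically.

Round 1 fires (1), (4), (5), (6), giving K, N, H, B.
Round 2 fires (3), giving S.

B, F, G, H, J, K, L, N, P, Q, R, S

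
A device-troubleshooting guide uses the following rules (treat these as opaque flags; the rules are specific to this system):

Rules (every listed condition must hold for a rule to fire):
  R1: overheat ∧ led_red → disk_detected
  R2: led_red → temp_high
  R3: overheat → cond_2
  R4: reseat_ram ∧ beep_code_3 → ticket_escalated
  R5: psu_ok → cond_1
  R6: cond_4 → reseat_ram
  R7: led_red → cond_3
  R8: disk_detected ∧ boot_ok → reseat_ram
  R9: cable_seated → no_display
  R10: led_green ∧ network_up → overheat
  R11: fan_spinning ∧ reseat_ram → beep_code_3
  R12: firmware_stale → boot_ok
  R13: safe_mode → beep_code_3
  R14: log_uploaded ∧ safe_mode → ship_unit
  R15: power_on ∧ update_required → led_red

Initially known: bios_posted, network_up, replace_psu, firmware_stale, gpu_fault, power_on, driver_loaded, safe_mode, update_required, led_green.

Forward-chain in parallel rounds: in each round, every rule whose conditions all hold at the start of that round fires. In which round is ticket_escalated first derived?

4

Round 1: R10 [led_green ∧ network_up → overheat]; R12 [firmware_stale → boot_ok]; R13 [safe_mode → beep_code_3]; R15 [power_on ∧ update_required → led_red]. Adds overheat, boot_ok, beep_code_3, led_red.
Round 2: R1 [overheat ∧ led_red → disk_detected]; R2 [led_red → temp_high]; R3 [overheat → cond_2]; R7 [led_red → cond_3]. Adds disk_detected, temp_high, cond_2, cond_3.
Round 3: R8 [disk_detected ∧ boot_ok → reseat_ram]. Adds reseat_ram.
Round 4: R4 [reseat_ram ∧ beep_code_3 → ticket_escalated]. Adds ticket_escalated.
ticket_escalated first appears in round 4.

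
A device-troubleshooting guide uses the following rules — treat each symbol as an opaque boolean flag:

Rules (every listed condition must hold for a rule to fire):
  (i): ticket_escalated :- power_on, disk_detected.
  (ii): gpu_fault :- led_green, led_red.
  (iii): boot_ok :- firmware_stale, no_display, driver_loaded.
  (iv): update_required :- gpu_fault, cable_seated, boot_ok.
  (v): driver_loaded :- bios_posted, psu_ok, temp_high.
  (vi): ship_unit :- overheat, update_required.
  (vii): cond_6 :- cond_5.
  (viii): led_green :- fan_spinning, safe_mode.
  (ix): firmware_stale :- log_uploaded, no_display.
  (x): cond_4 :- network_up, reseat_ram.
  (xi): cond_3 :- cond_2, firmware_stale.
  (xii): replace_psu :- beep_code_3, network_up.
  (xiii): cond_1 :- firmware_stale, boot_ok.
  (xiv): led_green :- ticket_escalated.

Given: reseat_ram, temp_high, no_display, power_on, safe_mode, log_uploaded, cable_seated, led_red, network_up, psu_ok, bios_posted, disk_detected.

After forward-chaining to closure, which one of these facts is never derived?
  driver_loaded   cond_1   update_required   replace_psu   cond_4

Round 1: (i) [ticket_escalated :- power_on, disk_detected.]; (v) [driver_loaded :- bios_posted, psu_ok, temp_high.]; (ix) [firmware_stale :- log_uploaded, no_display.]; (x) [cond_4 :- network_up, reseat_ram.]. New: ticket_escalated, driver_loaded, firmware_stale, cond_4.
Round 2: (iii) [boot_ok :- firmware_stale, no_display, driver_loaded.]; (xiv) [led_green :- ticket_escalated.]. New: boot_ok, led_green.
Round 3: (ii) [gpu_fault :- led_green, led_red.]; (xiii) [cond_1 :- firmware_stale, boot_ok.]. New: gpu_fault, cond_1.
Round 4: (iv) [update_required :- gpu_fault, cable_seated, boot_ok.]. New: update_required.
Derived: cond_4 (round 1), driver_loaded (round 1), cond_1 (round 3), update_required (round 4). replace_psu never appears in any round.

replace_psu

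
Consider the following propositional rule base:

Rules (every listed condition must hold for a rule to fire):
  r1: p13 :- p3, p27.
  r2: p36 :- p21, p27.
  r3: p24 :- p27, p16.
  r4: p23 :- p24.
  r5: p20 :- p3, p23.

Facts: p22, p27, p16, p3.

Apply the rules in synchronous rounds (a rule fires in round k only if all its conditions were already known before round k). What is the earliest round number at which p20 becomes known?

Round 1: r1 [p13 :- p3, p27.]; r3 [p24 :- p27, p16.]. Adds p13, p24.
Round 2: r4 [p23 :- p24.]. Adds p23.
Round 3: r5 [p20 :- p3, p23.]. Adds p20.
p20 first appears in round 3.

3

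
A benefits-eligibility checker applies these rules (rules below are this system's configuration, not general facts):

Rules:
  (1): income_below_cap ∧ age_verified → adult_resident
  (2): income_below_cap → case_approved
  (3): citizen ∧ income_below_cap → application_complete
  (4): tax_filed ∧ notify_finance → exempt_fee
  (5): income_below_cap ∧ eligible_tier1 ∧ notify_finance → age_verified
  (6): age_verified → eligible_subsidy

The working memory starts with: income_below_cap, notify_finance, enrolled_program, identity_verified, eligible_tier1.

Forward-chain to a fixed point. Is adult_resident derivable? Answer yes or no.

Round 1: (2) [income_below_cap → case_approved]; (5) [income_below_cap ∧ eligible_tier1 ∧ notify_finance → age_verified]. New: case_approved, age_verified.
Round 2: (1) [income_below_cap ∧ age_verified → adult_resident]; (6) [age_verified → eligible_subsidy]. New: adult_resident, eligible_subsidy.
adult_resident appears in round 2, so it is derivable.

yes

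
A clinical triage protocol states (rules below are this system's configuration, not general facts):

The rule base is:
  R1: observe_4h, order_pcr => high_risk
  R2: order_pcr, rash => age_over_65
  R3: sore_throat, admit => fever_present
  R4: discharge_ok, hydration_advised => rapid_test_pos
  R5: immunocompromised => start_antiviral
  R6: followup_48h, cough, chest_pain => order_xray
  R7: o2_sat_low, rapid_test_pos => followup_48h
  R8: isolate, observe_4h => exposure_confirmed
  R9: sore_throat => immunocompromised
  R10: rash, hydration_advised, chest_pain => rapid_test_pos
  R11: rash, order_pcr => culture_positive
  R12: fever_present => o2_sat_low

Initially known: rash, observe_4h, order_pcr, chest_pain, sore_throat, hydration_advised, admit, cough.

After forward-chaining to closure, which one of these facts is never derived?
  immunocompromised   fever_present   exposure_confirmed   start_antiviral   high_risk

exposure_confirmed

[1] R1 [observe_4h, order_pcr => high_risk]; R2 [order_pcr, rash => age_over_65]; R3 [sore_throat, admit => fever_present]; R9 [sore_throat => immunocompromised]; R10 [rash, hydration_advised, chest_pain => rapid_test_pos]; R11 [rash, order_pcr => culture_positive]. ⇒ new: high_risk, age_over_65, fever_present, immunocompromised, rapid_test_pos, culture_positive.
[2] R5 [immunocompromised => start_antiviral]; R12 [fever_present => o2_sat_low]. ⇒ new: start_antiviral, o2_sat_low.
[3] R7 [o2_sat_low, rapid_test_pos => followup_48h]. ⇒ new: followup_48h.
[4] R6 [followup_48h, cough, chest_pain => order_xray]. ⇒ new: order_xray.
Derived: fever_present (round 1), high_risk (round 1), immunocompromised (round 1), start_antiviral (round 2). exposure_confirmed never appears in any round.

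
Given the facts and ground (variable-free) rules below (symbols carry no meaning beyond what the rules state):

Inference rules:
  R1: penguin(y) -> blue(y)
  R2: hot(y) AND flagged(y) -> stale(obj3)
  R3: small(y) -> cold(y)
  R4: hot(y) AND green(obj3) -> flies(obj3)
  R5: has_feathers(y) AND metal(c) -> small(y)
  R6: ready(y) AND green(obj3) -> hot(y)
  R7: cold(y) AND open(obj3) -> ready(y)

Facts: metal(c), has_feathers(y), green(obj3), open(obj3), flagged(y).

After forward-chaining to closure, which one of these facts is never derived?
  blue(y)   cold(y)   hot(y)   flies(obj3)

blue(y)

Round 1: R5 [has_feathers(y) AND metal(c) -> small(y)]. Adds small(y).
Round 2: R3 [small(y) -> cold(y)]. Adds cold(y).
Round 3: R7 [cold(y) AND open(obj3) -> ready(y)]. Adds ready(y).
Round 4: R6 [ready(y) AND green(obj3) -> hot(y)]. Adds hot(y).
Round 5: R2 [hot(y) AND flagged(y) -> stale(obj3)]; R4 [hot(y) AND green(obj3) -> flies(obj3)]. Adds stale(obj3), flies(obj3).
Derived: flies(obj3) (round 5), hot(y) (round 4), cold(y) (round 2). blue(y) never appears in any round.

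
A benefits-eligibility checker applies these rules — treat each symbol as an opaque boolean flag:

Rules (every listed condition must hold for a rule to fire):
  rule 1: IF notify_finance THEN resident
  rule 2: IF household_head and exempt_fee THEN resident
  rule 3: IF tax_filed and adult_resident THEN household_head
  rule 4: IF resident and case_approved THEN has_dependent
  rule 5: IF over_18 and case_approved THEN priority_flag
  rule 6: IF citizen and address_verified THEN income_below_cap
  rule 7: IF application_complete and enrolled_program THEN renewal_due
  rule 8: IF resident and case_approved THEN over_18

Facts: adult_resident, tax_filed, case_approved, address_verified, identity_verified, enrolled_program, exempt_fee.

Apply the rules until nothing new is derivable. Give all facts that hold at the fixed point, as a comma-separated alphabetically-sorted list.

Round 1: rule 3 [IF tax_filed and adult_resident THEN household_head]. Adds household_head.
Round 2: rule 2 [IF household_head and exempt_fee THEN resident]. Adds resident.
Round 3: rule 4 [IF resident and case_approved THEN has_dependent]; rule 8 [IF resident and case_approved THEN over_18]. Adds has_dependent, over_18.
Round 4: rule 5 [IF over_18 and case_approved THEN priority_flag]. Adds priority_flag.

address_verified, adult_resident, case_approved, enrolled_program, exempt_fee, has_dependent, household_head, identity_verified, over_18, priority_flag, resident, tax_filed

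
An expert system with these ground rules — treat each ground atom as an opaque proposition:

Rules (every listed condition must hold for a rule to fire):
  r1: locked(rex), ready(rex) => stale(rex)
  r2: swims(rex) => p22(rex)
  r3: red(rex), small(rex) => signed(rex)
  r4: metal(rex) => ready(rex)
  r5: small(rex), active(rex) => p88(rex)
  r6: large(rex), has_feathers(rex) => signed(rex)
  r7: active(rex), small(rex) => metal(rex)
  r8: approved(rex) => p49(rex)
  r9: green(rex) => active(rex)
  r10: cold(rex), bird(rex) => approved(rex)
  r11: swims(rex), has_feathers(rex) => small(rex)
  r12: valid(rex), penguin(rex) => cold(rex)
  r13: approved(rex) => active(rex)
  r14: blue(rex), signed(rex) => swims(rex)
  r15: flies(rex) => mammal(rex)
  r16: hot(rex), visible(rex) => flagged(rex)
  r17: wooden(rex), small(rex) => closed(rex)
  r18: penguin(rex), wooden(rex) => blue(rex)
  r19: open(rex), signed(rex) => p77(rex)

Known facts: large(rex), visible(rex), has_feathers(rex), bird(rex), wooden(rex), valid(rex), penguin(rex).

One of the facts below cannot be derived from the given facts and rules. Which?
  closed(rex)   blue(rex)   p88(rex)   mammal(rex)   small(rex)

Round 1: r6 [large(rex), has_feathers(rex) => signed(rex)]; r12 [valid(rex), penguin(rex) => cold(rex)]; r18 [penguin(rex), wooden(rex) => blue(rex)]. New: signed(rex), cold(rex), blue(rex).
Round 2: r10 [cold(rex), bird(rex) => approved(rex)]; r14 [blue(rex), signed(rex) => swims(rex)]. New: approved(rex), swims(rex).
Round 3: r2 [swims(rex) => p22(rex)]; r8 [approved(rex) => p49(rex)]; r11 [swims(rex), has_feathers(rex) => small(rex)]; r13 [approved(rex) => active(rex)]. New: p22(rex), p49(rex), small(rex), active(rex).
Round 4: r5 [small(rex), active(rex) => p88(rex)]; r7 [active(rex), small(rex) => metal(rex)]; r17 [wooden(rex), small(rex) => closed(rex)]. New: p88(rex), metal(rex), closed(rex).
Round 5: r4 [metal(rex) => ready(rex)]. New: ready(rex).
Derived: small(rex) (round 3), p88(rex) (round 4), blue(rex) (round 1), closed(rex) (round 4). mammal(rex) never appears in any round.

mammal(rex)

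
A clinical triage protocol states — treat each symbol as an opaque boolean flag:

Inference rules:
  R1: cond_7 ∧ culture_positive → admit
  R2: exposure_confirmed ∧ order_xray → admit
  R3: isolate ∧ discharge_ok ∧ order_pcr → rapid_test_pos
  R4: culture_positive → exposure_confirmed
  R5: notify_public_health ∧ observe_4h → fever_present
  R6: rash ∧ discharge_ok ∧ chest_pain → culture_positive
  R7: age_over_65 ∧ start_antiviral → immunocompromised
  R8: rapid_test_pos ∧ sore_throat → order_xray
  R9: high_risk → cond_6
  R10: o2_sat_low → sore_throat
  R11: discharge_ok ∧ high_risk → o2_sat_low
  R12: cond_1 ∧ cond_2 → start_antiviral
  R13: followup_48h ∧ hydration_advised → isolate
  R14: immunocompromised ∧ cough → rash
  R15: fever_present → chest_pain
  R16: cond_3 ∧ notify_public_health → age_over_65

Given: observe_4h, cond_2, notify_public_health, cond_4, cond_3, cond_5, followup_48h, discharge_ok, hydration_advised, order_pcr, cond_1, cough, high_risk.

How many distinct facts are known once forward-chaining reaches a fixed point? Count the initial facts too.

28

[1] R5 [notify_public_health ∧ observe_4h → fever_present]; R9 [high_risk → cond_6]; R11 [discharge_ok ∧ high_risk → o2_sat_low]; R12 [cond_1 ∧ cond_2 → start_antiviral]; R13 [followup_48h ∧ hydration_advised → isolate]; R16 [cond_3 ∧ notify_public_health → age_over_65]. ⇒ new: fever_present, cond_6, o2_sat_low, start_antiviral, isolate, age_over_65.
[2] R3 [isolate ∧ discharge_ok ∧ order_pcr → rapid_test_pos]; R7 [age_over_65 ∧ start_antiviral → immunocompromised]; R10 [o2_sat_low → sore_throat]; R15 [fever_present → chest_pain]. ⇒ new: rapid_test_pos, immunocompromised, sore_throat, chest_pain.
[3] R8 [rapid_test_pos ∧ sore_throat → order_xray]; R14 [immunocompromised ∧ cough → rash]. ⇒ new: order_xray, rash.
[4] R6 [rash ∧ discharge_ok ∧ chest_pain → culture_positive]. ⇒ new: culture_positive.
[5] R4 [culture_positive → exposure_confirmed]. ⇒ new: exposure_confirmed.
[6] R2 [exposure_confirmed ∧ order_xray → admit]. ⇒ new: admit.
Closure: {admit, age_over_65, chest_pain, cond_1, cond_2, cond_3, cond_4, cond_5, cond_6, cough, culture_positive, discharge_ok, exposure_confirmed, fever_present, followup_48h, high_risk, hydration_advised, immunocompromised, isolate, notify_public_health, o2_sat_low, observe_4h, order_pcr, order_xray, rapid_test_pos, rash, sore_throat, start_antiviral} — 28 facts.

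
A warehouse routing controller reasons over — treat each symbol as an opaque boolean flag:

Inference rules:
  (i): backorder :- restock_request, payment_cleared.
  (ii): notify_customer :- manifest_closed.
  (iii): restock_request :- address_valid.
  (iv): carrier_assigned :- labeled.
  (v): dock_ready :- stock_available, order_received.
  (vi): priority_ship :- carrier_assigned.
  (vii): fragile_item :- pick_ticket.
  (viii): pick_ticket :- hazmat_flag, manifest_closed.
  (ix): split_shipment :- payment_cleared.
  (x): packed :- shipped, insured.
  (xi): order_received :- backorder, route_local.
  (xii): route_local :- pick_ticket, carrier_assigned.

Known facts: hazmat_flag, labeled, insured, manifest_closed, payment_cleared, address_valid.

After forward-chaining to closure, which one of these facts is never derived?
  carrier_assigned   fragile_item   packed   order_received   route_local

Round 1 fires (ii), (iii), (iv), (viii), (ix), giving notify_customer, restock_request, carrier_assigned, pick_ticket, split_shipment.
Round 2 fires (i), (vi), (vii), (xii), giving backorder, priority_ship, fragile_item, route_local.
Round 3 fires (xi), giving order_received.
Derived: carrier_assigned (round 1), route_local (round 2), fragile_item (round 2), order_received (round 3). packed never appears in any round.

packed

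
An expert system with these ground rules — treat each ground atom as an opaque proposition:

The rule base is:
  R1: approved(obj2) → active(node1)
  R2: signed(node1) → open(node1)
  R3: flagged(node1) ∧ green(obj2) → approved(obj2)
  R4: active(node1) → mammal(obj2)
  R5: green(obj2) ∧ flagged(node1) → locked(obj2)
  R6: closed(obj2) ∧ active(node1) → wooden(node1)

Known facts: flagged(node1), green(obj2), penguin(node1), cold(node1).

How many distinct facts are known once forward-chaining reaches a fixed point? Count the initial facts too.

[1] R3 [flagged(node1) ∧ green(obj2) → approved(obj2)]; R5 [green(obj2) ∧ flagged(node1) → locked(obj2)]. ⇒ new: approved(obj2), locked(obj2).
[2] R1 [approved(obj2) → active(node1)]. ⇒ new: active(node1).
[3] R4 [active(node1) → mammal(obj2)]. ⇒ new: mammal(obj2).
Closure: {active(node1), approved(obj2), cold(node1), flagged(node1), green(obj2), locked(obj2), mammal(obj2), penguin(node1)} — 8 facts.

8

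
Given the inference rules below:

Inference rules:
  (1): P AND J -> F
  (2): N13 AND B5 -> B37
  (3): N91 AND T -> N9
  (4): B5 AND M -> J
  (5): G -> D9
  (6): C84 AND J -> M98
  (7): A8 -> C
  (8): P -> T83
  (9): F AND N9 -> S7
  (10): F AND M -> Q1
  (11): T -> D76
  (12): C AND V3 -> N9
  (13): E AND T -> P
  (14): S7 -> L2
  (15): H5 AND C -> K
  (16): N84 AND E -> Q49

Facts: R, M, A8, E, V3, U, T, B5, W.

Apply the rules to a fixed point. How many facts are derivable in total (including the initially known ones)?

Round 1 — (4), (7), (11), (13), derive J, C, D76, P.
Round 2 — (1), (8), (12), derive F, T83, N9.
Round 3 — (9), (10), derive S7, Q1.
Round 4 — (14), derive L2.
Closure: {A8, B5, C, D76, E, F, J, L2, M, N9, P, Q1, R, S7, T, T83, U, V3, W} — 19 facts.

19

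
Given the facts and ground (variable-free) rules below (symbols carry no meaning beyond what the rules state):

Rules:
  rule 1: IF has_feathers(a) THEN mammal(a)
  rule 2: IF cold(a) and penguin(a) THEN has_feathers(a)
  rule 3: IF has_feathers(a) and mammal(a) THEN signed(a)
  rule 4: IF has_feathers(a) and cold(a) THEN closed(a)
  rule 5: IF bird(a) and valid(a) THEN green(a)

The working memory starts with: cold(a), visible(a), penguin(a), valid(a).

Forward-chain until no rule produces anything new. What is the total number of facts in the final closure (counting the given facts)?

Round 1 fires rule 2, giving has_feathers(a).
Round 2 fires rule 1, rule 4, giving mammal(a), closed(a).
Round 3 fires rule 3, giving signed(a).
Closure: {closed(a), cold(a), has_feathers(a), mammal(a), penguin(a), signed(a), valid(a), visible(a)} — 8 facts.

8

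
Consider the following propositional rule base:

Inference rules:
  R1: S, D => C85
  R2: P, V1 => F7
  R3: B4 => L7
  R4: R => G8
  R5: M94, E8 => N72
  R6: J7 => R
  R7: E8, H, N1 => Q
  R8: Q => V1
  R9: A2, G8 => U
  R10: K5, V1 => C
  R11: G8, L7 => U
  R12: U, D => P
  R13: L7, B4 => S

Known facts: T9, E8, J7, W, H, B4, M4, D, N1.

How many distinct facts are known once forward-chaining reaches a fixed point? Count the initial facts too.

Round 1: R3 [B4 => L7]; R6 [J7 => R]; R7 [E8, H, N1 => Q]. Adds L7, R, Q.
Round 2: R4 [R => G8]; R8 [Q => V1]; R13 [L7, B4 => S]. Adds G8, V1, S.
Round 3: R1 [S, D => C85]; R11 [G8, L7 => U]. Adds C85, U.
Round 4: R12 [U, D => P]. Adds P.
Round 5: R2 [P, V1 => F7]. Adds F7.
Closure: {B4, C85, D, E8, F7, G8, H, J7, L7, M4, N1, P, Q, R, S, T9, U, V1, W} — 19 facts.

19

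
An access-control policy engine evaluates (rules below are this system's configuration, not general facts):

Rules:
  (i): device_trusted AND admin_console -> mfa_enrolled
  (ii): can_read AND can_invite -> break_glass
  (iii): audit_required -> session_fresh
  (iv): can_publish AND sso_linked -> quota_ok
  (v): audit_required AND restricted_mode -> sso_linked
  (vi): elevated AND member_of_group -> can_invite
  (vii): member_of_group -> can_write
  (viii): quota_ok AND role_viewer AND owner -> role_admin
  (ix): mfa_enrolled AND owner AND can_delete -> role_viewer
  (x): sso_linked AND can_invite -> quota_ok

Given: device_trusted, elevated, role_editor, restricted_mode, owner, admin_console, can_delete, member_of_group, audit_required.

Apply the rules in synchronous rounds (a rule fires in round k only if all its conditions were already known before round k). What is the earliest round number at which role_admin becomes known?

Round 1 fires (i), (iii), (v), (vi), (vii), giving mfa_enrolled, session_fresh, sso_linked, can_invite, can_write.
Round 2 fires (ix), (x), giving role_viewer, quota_ok.
Round 3 fires (viii), giving role_admin.
role_admin first appears in round 3.

3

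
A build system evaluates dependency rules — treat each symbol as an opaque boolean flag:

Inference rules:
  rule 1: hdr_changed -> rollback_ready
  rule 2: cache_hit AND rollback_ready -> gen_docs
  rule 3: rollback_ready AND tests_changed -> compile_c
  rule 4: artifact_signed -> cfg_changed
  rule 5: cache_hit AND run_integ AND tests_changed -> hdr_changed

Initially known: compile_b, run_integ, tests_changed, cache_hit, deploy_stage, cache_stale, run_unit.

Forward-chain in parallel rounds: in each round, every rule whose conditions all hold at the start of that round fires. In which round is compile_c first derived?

[1] rule 5 [cache_hit AND run_integ AND tests_changed -> hdr_changed]. ⇒ new: hdr_changed.
[2] rule 1 [hdr_changed -> rollback_ready]. ⇒ new: rollback_ready.
[3] rule 2 [cache_hit AND rollback_ready -> gen_docs]; rule 3 [rollback_ready AND tests_changed -> compile_c]. ⇒ new: gen_docs, compile_c.
compile_c first appears in round 3.

3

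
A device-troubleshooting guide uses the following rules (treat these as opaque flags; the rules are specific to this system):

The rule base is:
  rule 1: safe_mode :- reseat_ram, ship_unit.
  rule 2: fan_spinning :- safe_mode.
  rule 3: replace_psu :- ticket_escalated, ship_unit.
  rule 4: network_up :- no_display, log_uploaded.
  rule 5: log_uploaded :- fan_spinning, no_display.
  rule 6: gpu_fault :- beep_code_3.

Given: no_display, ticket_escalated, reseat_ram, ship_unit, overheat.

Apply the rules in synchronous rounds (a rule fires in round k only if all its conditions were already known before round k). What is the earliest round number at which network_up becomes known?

4

Round 1: rule 1 [safe_mode :- reseat_ram, ship_unit.]; rule 3 [replace_psu :- ticket_escalated, ship_unit.]. New: safe_mode, replace_psu.
Round 2: rule 2 [fan_spinning :- safe_mode.]. New: fan_spinning.
Round 3: rule 5 [log_uploaded :- fan_spinning, no_display.]. New: log_uploaded.
Round 4: rule 4 [network_up :- no_display, log_uploaded.]. New: network_up.
network_up first appears in round 4.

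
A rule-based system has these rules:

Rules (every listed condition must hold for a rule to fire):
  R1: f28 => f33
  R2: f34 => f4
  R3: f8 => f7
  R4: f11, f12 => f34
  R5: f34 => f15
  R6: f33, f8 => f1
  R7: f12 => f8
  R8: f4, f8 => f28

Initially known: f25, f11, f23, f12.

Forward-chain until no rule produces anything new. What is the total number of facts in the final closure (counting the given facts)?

12

Round 1: R4 [f11, f12 => f34]; R7 [f12 => f8]. New: f34, f8.
Round 2: R2 [f34 => f4]; R3 [f8 => f7]; R5 [f34 => f15]. New: f4, f7, f15.
Round 3: R8 [f4, f8 => f28]. New: f28.
Round 4: R1 [f28 => f33]. New: f33.
Round 5: R6 [f33, f8 => f1]. New: f1.
Closure: {f1, f11, f12, f15, f23, f25, f28, f33, f34, f4, f7, f8} — 12 facts.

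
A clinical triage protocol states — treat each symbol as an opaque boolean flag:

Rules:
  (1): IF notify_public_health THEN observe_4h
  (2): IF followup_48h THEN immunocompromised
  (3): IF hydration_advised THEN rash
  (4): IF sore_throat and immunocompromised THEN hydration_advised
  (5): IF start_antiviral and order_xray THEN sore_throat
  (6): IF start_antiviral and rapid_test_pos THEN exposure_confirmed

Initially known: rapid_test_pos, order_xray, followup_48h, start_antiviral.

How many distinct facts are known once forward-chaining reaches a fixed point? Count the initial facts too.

Round 1: (2) [IF followup_48h THEN immunocompromised]; (5) [IF start_antiviral and order_xray THEN sore_throat]; (6) [IF start_antiviral and rapid_test_pos THEN exposure_confirmed]. Adds immunocompromised, sore_throat, exposure_confirmed.
Round 2: (4) [IF sore_throat and immunocompromised THEN hydration_advised]. Adds hydration_advised.
Round 3: (3) [IF hydration_advised THEN rash]. Adds rash.
Closure: {exposure_confirmed, followup_48h, hydration_advised, immunocompromised, order_xray, rapid_test_pos, rash, sore_throat, start_antiviral} — 9 facts.

9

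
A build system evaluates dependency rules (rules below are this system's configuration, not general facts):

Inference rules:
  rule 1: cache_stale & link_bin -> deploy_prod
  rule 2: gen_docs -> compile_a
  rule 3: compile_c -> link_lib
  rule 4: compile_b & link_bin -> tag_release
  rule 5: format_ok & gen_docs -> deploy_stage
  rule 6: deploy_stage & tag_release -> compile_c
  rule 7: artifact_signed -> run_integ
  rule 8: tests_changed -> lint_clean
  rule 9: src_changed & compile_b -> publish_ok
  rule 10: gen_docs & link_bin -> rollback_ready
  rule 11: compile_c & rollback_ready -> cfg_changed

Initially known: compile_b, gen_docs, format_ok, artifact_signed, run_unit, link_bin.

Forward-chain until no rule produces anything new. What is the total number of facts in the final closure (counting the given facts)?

Round 1 — rule 2, rule 4, rule 5, rule 7, rule 10, derive compile_a, tag_release, deploy_stage, run_integ, rollback_ready.
Round 2 — rule 6, derive compile_c.
Round 3 — rule 3, rule 11, derive link_lib, cfg_changed.
Closure: {artifact_signed, cfg_changed, compile_a, compile_b, compile_c, deploy_stage, format_ok, gen_docs, link_bin, link_lib, rollback_ready, run_integ, run_unit, tag_release} — 14 facts.

14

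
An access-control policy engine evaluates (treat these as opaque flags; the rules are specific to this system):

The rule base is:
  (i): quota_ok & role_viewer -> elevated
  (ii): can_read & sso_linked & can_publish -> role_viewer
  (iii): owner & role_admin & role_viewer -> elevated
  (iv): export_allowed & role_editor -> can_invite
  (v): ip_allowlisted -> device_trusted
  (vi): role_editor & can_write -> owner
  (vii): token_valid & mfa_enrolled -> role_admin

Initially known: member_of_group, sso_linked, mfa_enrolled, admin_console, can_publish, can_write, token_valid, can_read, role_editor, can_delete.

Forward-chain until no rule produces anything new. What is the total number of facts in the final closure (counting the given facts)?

Round 1: (ii) [can_read & sso_linked & can_publish -> role_viewer]; (vi) [role_editor & can_write -> owner]; (vii) [token_valid & mfa_enrolled -> role_admin]. New: role_viewer, owner, role_admin.
Round 2: (iii) [owner & role_admin & role_viewer -> elevated]. New: elevated.
Closure: {admin_console, can_delete, can_publish, can_read, can_write, elevated, member_of_group, mfa_enrolled, owner, role_admin, role_editor, role_viewer, sso_linked, token_valid} — 14 facts.

14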